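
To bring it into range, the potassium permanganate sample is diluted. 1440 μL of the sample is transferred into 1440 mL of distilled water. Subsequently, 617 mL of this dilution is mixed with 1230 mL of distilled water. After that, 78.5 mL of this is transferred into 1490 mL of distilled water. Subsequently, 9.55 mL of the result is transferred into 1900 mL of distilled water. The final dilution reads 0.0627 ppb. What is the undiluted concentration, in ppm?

751 ppm

Overall dilution factor = 1001 × 2.994 × 19.98 × 200.0 = 1.20 × 10⁷.
Original = 0.0627 ppb × 1.20 × 10⁷ = 7.51 × 10⁵ ppb = 751 ppm.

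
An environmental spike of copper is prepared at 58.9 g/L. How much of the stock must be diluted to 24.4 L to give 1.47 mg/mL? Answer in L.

0.609 L

1.47 mg/mL = 1.47 g/L.
V₁ = C₂V₂/C₁ = 1.47 × 24.4 / 58.9 = 0.609 L.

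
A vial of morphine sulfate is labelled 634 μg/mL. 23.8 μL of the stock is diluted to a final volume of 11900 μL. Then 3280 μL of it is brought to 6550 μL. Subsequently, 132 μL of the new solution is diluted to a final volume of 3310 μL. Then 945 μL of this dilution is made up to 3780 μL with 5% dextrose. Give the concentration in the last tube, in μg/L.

Overall dilution factor = 500 × 1.997 × 25.08 × 4 = 1.00 × 10⁵.
634 μg/mL / 1.00 × 10⁵ = 6.33 × 10⁻³ μg/mL = 6.33 μg/L.

6.33 μg/L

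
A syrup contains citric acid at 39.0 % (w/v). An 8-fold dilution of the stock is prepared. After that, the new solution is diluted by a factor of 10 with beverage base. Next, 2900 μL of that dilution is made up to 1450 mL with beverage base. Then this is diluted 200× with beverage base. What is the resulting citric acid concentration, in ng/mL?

48.8 ng/mL

Overall dilution factor = 8 × 10 × 500 × 200 = 8.00 × 10⁶.
39.0 % (w/v) / 8.00 × 10⁶ = 4.88 × 10⁻⁶ % (w/v) = 48.8 ng/mL.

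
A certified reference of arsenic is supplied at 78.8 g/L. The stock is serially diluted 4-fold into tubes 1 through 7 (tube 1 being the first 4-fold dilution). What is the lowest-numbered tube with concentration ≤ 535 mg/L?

Tube n has concentration 78.8 g/L / 4ⁿ.
Need 4ⁿ ≥ 78.8 g/L / 535 mg/L = 147, so n ≥ 3.60.
First such tube: n = 4.

tube 4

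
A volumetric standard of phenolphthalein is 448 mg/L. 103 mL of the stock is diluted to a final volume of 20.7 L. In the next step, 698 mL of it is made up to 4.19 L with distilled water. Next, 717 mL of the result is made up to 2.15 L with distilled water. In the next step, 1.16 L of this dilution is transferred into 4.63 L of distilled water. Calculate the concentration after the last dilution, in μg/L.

24.8 μg/L

Overall dilution factor = 201.0 × 6.003 × 2.999 × 4.991 = 1.81 × 10⁴.
448 mg/L / 1.81 × 10⁴ = 0.0248 mg/L = 24.8 μg/L.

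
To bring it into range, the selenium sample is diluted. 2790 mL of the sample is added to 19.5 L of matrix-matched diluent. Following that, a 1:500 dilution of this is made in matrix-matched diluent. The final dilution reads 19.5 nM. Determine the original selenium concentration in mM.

Overall dilution factor = 7.989 × 500 = 3995.
Original = 19.5 nM × 3995 = 7.79 × 10⁴ nM = 0.0779 mM.

0.0779 mM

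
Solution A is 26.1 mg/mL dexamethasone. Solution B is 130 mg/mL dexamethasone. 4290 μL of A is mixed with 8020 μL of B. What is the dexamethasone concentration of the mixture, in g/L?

93.8 g/L

C_mix = (C_A·V_A + C_B·V_B)/(V_A + V_B) = (26.1×4290 + 130×8020) / 12310 = 93.8 mg/mL = 93.8 g/L.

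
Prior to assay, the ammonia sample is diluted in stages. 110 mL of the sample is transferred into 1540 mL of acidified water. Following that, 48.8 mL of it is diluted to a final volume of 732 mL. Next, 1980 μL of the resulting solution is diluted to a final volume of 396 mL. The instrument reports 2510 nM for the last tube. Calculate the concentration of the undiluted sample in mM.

113 mM

Overall dilution factor = 15 × 15 × 200 = 4.50 × 10⁴.
Original = 2510 nM × 4.50 × 10⁴ = 1.13 × 10⁸ nM = 113 mM.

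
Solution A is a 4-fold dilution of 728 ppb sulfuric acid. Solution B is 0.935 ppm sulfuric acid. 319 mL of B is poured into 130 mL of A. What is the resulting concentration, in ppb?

717 ppb

C_A = 728 ppb / 4 = 182 ppb.
C_B = 0.935 ppm = 935 ppb.
C_mix = (C_A·V_A + C_B·V_B)/(V_A + V_B) = (182×130 + 935×319) / 449.0 = 717 ppb.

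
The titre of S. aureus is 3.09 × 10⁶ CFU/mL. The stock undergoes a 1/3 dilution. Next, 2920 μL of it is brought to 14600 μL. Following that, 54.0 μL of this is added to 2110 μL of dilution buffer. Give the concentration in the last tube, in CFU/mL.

Overall dilution factor = 3 × 5 × 40.07 = 601.
3.09 × 10⁶ CFU/mL / 601 = 5140 CFU/mL.

5140 CFU/mL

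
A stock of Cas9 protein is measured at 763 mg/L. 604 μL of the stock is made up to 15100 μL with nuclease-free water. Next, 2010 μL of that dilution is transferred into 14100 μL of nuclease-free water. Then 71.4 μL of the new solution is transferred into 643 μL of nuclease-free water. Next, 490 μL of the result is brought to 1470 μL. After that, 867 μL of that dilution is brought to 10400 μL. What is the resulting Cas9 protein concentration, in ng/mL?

10.6 ng/mL

Overall dilution factor = 25 × 8.015 × 10.01 × 3 × 12.00 = 7.21 × 10⁴.
763 mg/L / 7.21 × 10⁴ = 0.0106 mg/L = 10.6 ng/mL.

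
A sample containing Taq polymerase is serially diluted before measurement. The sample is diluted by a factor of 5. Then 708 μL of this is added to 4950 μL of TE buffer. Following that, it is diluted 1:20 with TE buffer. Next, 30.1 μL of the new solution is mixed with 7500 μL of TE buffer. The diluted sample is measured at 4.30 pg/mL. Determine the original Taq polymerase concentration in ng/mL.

860 ng/mL

Overall dilution factor = 5 × 7.992 × 20 × 250.2 = 2.00 × 10⁵.
Original = 4.30 pg/mL × 2.00 × 10⁵ = 8.60 × 10⁵ pg/mL = 860 ng/mL.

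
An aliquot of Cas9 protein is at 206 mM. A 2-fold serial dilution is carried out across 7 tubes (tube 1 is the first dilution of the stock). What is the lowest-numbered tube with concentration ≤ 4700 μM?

tube 6

Tube n has concentration 206 mM / 2ⁿ.
Need 2ⁿ ≥ 206 mM / 4700 μM = 43.8, so n ≥ 5.45.
First such tube: n = 6.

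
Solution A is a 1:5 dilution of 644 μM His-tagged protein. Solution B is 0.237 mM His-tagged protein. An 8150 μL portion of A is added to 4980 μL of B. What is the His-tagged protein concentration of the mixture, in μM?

170 μM

C_A = 644 μM / 5 = 129 μM.
C_B = 0.237 mM = 237 μM.
C_mix = (C_A·V_A + C_B·V_B)/(V_A + V_B) = (129×8150 + 237×4980) / 13130 = 170 μM.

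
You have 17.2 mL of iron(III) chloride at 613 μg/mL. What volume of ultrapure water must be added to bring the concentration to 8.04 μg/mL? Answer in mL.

1290 mL

V₂ = C₁V₁/C₂ = 613 × 17.2 / 8.04 = 1311 mL.
Diluent to add = V₂ − V₁ = 1311 − 17.2 = 1290 mL.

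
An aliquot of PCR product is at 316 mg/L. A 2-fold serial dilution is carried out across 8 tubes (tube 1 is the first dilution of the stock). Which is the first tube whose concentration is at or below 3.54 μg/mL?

Tube n has concentration 316 mg/L / 2ⁿ.
Need 2ⁿ ≥ 316 mg/L / 3.54 μg/mL = 89.3, so n ≥ 6.48.
First such tube: n = 7.

tube 7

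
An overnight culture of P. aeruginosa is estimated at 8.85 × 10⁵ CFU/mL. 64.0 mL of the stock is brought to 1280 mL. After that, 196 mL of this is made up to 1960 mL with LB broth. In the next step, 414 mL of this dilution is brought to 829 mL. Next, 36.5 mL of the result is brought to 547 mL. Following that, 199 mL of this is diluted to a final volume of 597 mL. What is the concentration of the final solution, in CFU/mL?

Overall dilution factor = 20 × 10 × 2.002 × 14.99 × 3 = 1.80 × 10⁴.
8.85 × 10⁵ CFU/mL / 1.80 × 10⁴ = 49.2 CFU/mL.

49.2 CFU/mL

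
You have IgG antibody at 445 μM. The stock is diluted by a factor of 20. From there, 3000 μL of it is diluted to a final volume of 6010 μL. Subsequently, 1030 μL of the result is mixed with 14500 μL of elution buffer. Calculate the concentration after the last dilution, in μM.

0.737 μM

Overall dilution factor = 20 × 2.003 × 15.08 = 604.
445 μM / 604 = 0.737 μM.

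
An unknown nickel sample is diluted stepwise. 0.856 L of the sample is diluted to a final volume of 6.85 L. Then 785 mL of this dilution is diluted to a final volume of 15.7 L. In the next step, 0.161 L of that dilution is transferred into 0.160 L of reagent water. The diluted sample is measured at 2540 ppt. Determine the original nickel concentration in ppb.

Overall dilution factor = 8.002 × 20 × 1.994 = 319.
Original = 2540 ppt × 319 = 8.11 × 10⁵ ppt = 811 ppb.

811 ppb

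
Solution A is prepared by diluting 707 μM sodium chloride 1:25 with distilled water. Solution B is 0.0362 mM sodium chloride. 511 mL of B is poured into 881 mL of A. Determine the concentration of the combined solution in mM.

C_A = 707 μM / 25 = 28.3 μM.
C_B = 0.0362 mM = 36.2 μM.
C_mix = (C_A·V_A + C_B·V_B)/(V_A + V_B) = (28.3×881 + 36.2×511) / 1392 = 31.2 μM = 0.0312 mM.

0.0312 mM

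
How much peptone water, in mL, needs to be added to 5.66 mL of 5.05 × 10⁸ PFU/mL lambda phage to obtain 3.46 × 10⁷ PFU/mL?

76.9 mL

V₂ = C₁V₁/C₂ = 5.05 × 10⁸ × 5.66 / 3.46 × 10⁷ = 82.6 mL.
Diluent to add = V₂ − V₁ = 82.6 − 5.66 = 76.9 mL.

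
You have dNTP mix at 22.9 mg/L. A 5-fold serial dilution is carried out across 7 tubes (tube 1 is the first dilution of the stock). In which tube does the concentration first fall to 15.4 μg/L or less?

Tube n has concentration 22.9 mg/L / 5ⁿ.
Need 5ⁿ ≥ 22.9 mg/L / 15.4 μg/L = 1487, so n ≥ 4.54.
First such tube: n = 5.

tube 5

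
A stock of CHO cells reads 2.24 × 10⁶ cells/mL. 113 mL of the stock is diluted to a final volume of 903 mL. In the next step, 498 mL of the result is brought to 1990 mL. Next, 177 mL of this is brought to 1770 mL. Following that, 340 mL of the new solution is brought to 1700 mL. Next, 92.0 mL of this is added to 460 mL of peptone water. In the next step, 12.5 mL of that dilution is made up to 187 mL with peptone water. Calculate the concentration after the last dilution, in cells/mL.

15.6 cells/mL

Overall dilution factor = 7.991 × 3.996 × 10 × 5 × 6 × 14.96 = 1.43 × 10⁵.
2.24 × 10⁶ cells/mL / 1.43 × 10⁵ = 15.6 cells/mL.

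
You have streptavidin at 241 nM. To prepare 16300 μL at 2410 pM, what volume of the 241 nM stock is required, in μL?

2410 pM = 2.41 nM.
V₁ = C₂V₂/C₁ = 2.41 × 16300 / 241 = 163 μL.

163 μL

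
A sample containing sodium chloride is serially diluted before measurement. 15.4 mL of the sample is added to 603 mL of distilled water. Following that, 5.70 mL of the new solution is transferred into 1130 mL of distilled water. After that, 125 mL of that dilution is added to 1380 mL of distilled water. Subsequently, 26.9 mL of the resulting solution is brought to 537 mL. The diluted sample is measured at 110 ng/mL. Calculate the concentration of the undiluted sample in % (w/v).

21.2 % (w/v)

Overall dilution factor = 40.16 × 199.2 × 12.04 × 19.96 = 1.92 × 10⁶.
Original = 110 ng/mL × 1.92 × 10⁶ = 2.12 × 10⁸ ng/mL = 21.2 % (w/v).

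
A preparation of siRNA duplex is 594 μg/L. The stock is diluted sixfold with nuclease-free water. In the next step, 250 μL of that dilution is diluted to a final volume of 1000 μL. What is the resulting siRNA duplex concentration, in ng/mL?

24.8 ng/mL

Overall dilution factor = 6 × 4 = 24.0.
594 μg/L / 24.0 = 24.8 μg/L = 24.8 ng/mL.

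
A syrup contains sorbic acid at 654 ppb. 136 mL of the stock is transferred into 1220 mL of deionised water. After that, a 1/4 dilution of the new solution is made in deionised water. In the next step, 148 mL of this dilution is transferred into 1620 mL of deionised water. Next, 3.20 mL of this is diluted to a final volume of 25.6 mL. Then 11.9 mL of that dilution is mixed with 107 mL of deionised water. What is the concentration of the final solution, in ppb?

0.0172 ppb

Overall dilution factor = 9.971 × 4 × 11.95 × 8 × 9.992 = 3.81 × 10⁴.
654 ppb / 3.81 × 10⁴ = 0.0172 ppb.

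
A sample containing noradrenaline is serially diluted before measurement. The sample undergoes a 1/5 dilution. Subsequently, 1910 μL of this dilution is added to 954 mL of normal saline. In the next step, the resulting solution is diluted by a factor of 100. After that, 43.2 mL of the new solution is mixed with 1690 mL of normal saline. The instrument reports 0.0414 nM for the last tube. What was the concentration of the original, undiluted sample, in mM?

0.416 mM

Overall dilution factor = 5 × 500.5 × 100 × 40.12 = 1.00 × 10⁷.
Original = 0.0414 nM × 1.00 × 10⁷ = 4.16 × 10⁵ nM = 0.416 mM.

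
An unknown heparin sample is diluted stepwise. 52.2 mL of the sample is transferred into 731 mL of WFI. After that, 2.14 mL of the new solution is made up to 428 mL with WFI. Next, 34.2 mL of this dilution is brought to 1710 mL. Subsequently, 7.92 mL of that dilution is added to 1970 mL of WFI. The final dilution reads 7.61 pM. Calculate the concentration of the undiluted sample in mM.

0.285 mM

Overall dilution factor = 15.00 × 200 × 50 × 249.7 = 3.75 × 10⁷.
Original = 7.61 pM × 3.75 × 10⁷ = 2.85 × 10⁸ pM = 0.285 mM.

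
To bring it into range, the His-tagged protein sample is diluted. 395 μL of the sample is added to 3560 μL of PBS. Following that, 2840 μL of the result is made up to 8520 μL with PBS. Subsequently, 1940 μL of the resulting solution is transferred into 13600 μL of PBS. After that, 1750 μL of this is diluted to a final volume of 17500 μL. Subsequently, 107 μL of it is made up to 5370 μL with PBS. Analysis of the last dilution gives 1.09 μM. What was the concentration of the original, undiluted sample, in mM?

132 mM

Overall dilution factor = 10.01 × 3 × 8.010 × 10 × 50.19 = 1.21 × 10⁵.
Original = 1.09 μM × 1.21 × 10⁵ = 1.32 × 10⁵ μM = 132 mM.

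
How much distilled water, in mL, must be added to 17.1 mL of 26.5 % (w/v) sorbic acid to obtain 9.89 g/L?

441 mL

9.89 g/L = 0.989 % (w/v).
V₂ = C₁V₁/C₂ = 26.5 × 17.1 / 0.989 = 458 mL.
Diluent to add = V₂ − V₁ = 458 − 17.1 = 441 mL.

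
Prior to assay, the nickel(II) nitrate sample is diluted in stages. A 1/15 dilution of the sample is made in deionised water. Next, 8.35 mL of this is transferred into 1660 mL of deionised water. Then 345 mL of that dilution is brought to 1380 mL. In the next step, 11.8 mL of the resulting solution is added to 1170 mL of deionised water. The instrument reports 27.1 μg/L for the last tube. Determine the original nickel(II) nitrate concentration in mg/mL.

Overall dilution factor = 15 × 199.8 × 4 × 100.2 = 1.20 × 10⁶.
Original = 27.1 μg/L × 1.20 × 10⁶ = 3.25 × 10⁷ μg/L = 32.5 mg/mL.

32.5 mg/mL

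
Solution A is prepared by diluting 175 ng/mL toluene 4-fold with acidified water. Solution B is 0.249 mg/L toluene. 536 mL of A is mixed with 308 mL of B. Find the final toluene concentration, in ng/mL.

119 ng/mL

C_A = 175 ng/mL / 4 = 43.8 ng/mL.
C_B = 0.249 mg/L = 249 ng/mL.
C_mix = (C_A·V_A + C_B·V_B)/(V_A + V_B) = (43.8×536 + 249×308) / 844.0 = 119 ng/mL.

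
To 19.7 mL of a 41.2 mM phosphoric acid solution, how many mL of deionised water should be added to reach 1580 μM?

494 mL

1580 μM = 1.58 mM.
V₂ = C₁V₁/C₂ = 41.2 × 19.7 / 1.58 = 514 mL.
Diluent to add = V₂ − V₁ = 514 − 19.7 = 494 mL.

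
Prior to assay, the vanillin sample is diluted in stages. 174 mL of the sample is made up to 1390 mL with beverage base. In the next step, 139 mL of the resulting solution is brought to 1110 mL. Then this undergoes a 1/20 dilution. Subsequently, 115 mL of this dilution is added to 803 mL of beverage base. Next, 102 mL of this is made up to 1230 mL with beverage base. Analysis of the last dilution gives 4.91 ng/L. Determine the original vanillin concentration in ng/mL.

603 ng/mL

Overall dilution factor = 7.989 × 7.986 × 20 × 7.983 × 12.06 = 1.23 × 10⁵.
Original = 4.91 ng/L × 1.23 × 10⁵ = 6.03 × 10⁵ ng/L = 603 ng/mL.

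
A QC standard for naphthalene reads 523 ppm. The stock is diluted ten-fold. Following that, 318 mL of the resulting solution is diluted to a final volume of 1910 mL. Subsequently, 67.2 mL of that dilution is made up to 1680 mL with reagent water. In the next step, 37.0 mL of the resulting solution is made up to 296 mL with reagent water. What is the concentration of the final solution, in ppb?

Overall dilution factor = 10 × 6.006 × 25 × 8 = 1.20 × 10⁴.
523 ppm / 1.20 × 10⁴ = 0.0435 ppm = 43.5 ppb.

43.5 ppb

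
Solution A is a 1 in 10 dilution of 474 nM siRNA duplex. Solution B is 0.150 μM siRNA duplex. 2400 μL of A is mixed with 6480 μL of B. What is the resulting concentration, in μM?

0.122 μM

C_A = 474 nM / 10 = 47.4 nM.
C_B = 0.150 μM = 150 nM.
C_mix = (C_A·V_A + C_B·V_B)/(V_A + V_B) = (47.4×2400 + 150×6480) / 8880 = 122 nM = 0.122 μM.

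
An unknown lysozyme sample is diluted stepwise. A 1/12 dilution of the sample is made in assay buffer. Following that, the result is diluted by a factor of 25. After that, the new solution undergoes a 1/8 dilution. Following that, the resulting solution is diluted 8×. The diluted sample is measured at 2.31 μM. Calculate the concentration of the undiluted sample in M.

0.0444 M

Overall dilution factor = 12 × 25 × 8 × 8 = 1.92 × 10⁴.
Original = 2.31 μM × 1.92 × 10⁴ = 4.44 × 10⁴ μM = 0.0444 M.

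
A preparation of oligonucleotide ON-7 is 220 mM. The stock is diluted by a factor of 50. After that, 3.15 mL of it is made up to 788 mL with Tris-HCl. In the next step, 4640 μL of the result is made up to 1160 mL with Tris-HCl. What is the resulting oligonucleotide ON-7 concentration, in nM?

Overall dilution factor = 50 × 250.2 × 250 = 3.13 × 10⁶.
220 mM / 3.13 × 10⁶ = 7.04 × 10⁻⁵ mM = 70.4 nM.

70.4 nM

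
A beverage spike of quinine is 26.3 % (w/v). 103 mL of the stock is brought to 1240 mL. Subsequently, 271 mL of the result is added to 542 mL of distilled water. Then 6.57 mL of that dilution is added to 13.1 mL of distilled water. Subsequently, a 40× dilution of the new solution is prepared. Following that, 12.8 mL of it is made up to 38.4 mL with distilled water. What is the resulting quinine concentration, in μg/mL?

Overall dilution factor = 12.04 × 3 × 2.994 × 40 × 3 = 1.30 × 10⁴.
26.3 % (w/v) / 1.30 × 10⁴ = 2.03 × 10⁻³ % (w/v) = 20.3 μg/mL.

20.3 μg/mL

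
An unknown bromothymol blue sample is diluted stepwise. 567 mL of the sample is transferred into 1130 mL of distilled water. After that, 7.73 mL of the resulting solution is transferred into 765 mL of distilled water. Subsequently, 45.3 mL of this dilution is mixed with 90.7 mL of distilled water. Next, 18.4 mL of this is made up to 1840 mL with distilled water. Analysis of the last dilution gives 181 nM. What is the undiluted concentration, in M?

Overall dilution factor = 2.993 × 99.97 × 3.002 × 100 = 8.98 × 10⁴.
Original = 181 nM × 8.98 × 10⁴ = 1.63 × 10⁷ nM = 0.0163 M.

0.0163 M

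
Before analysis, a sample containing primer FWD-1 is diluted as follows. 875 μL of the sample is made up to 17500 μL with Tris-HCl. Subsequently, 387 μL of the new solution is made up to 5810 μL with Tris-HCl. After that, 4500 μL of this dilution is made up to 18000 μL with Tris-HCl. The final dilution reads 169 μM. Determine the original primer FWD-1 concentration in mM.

203 mM

Overall dilution factor = 20 × 15.01 × 4 = 1201.
Original = 169 μM × 1201 = 2.03 × 10⁵ μM = 203 mM.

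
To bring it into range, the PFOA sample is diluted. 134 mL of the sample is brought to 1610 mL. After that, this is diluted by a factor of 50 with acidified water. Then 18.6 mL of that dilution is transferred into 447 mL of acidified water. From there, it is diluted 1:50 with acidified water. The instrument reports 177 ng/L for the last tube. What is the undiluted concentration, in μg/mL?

Overall dilution factor = 12.01 × 50 × 25.03 × 50 = 7.52 × 10⁵.
Original = 177 ng/L × 7.52 × 10⁵ = 1.33 × 10⁸ ng/L = 133 μg/mL.

133 μg/mL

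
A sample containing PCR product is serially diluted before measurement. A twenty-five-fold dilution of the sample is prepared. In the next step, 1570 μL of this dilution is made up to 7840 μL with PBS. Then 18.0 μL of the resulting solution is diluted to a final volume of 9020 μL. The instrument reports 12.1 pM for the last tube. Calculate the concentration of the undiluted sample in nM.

757 nM

Overall dilution factor = 25 × 4.994 × 501.1 = 6.26 × 10⁴.
Original = 12.1 pM × 6.26 × 10⁴ = 7.57 × 10⁵ pM = 757 nM.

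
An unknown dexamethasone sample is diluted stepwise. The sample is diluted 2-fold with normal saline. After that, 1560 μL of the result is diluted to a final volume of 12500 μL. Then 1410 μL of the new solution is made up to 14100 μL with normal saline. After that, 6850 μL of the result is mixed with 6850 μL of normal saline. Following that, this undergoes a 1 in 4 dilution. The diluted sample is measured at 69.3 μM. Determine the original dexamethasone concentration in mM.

Overall dilution factor = 2 × 8.013 × 10 × 2 × 4 = 1282.
Original = 69.3 μM × 1282 = 8.88 × 10⁴ μM = 88.8 mM.

88.8 mM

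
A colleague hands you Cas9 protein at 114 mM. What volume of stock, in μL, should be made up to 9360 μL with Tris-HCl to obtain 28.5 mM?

2340 μL

V₁ = C₂V₂/C₁ = 28.5 × 9360 / 114 = 2340 μL.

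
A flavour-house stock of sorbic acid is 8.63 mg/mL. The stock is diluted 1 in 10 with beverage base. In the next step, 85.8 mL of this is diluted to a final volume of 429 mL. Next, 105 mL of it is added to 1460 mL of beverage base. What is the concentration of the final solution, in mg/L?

Overall dilution factor = 10 × 5 × 14.90 = 745.
8.63 mg/mL / 745 = 0.0116 mg/mL = 11.6 mg/L.

11.6 mg/L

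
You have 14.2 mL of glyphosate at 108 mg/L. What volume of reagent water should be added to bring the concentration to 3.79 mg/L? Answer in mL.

390 mL

V₂ = C₁V₁/C₂ = 108 × 14.2 / 3.79 = 405 mL.
Diluent to add = V₂ − V₁ = 405 − 14.2 = 390 mL.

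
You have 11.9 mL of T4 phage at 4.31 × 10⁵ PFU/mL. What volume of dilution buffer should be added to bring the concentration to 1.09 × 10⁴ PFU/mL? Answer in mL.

459 mL

V₂ = C₁V₁/C₂ = 4.31 × 10⁵ × 11.9 / 1.09 × 10⁴ = 471 mL.
Diluent to add = V₂ − V₁ = 471 − 11.9 = 459 mL.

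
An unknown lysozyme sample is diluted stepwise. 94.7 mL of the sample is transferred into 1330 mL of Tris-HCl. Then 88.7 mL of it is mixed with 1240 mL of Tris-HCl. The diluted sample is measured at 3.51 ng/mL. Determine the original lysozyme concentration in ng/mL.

791 ng/mL

Overall dilution factor = 15.04 × 14.98 = 225.
Original = 3.51 ng/mL × 225 = 791 ng/mL.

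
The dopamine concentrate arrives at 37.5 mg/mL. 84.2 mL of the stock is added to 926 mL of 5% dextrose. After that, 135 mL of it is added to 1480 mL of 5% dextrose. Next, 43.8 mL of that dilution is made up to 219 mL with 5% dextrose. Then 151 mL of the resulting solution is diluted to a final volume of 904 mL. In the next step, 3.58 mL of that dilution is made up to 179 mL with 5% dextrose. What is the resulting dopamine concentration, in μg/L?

Overall dilution factor = 12.00 × 11.96 × 5 × 5.987 × 50 = 2.15 × 10⁵.
37.5 mg/mL / 2.15 × 10⁵ = 1.75 × 10⁻⁴ mg/mL = 175 μg/L.

175 μg/L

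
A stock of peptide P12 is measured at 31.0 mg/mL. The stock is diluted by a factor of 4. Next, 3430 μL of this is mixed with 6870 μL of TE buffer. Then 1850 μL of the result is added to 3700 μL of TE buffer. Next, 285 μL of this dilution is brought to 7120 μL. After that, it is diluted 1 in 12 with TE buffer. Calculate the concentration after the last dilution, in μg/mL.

2.87 μg/mL

Overall dilution factor = 4 × 3.003 × 3 × 24.98 × 12 = 1.08 × 10⁴.
31.0 mg/mL / 1.08 × 10⁴ = 2.87 × 10⁻³ mg/mL = 2.87 μg/mL.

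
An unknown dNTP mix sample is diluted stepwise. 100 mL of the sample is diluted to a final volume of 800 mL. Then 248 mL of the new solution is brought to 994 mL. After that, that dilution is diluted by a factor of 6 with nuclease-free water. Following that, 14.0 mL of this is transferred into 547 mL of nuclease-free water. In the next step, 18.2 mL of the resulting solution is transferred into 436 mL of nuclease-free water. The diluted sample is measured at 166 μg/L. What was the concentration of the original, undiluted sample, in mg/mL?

Overall dilution factor = 8 × 4.008 × 6 × 40.07 × 24.96 = 1.92 × 10⁵.
Original = 166 μg/L × 1.92 × 10⁵ = 3.19 × 10⁷ μg/L = 31.9 mg/mL.

31.9 mg/mL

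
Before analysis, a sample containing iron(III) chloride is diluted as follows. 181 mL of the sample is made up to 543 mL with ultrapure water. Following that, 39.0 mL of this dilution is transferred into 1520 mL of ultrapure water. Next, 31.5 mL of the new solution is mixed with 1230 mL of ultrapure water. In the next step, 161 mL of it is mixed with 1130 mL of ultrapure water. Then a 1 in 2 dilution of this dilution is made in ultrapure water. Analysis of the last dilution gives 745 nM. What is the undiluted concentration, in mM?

Overall dilution factor = 3 × 39.97 × 40.05 × 8.019 × 2 = 7.70 × 10⁴.
Original = 745 nM × 7.70 × 10⁴ = 5.74 × 10⁷ nM = 57.4 mM.

57.4 mM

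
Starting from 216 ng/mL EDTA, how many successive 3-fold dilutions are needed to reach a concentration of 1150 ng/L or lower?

Need 3ⁿ ≥ 188, so n ≥ log(188)/log(3) = 4.77.
Minimum whole steps: n = 5.

5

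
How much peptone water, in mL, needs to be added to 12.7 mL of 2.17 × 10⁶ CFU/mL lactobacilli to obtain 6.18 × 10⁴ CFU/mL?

V₂ = C₁V₁/C₂ = 2.17 × 10⁶ × 12.7 / 6.18 × 10⁴ = 446 mL.
Diluent to add = V₂ − V₁ = 446 − 12.7 = 433 mL.

433 mL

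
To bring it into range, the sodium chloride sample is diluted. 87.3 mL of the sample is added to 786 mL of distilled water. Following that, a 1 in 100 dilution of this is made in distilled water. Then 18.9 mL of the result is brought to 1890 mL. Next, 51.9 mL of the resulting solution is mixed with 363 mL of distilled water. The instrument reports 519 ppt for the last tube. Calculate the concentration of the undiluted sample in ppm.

415 ppm

Overall dilution factor = 10.00 × 100 × 100 × 7.994 = 8.00 × 10⁵.
Original = 519 ppt × 8.00 × 10⁵ = 4.15 × 10⁸ ppt = 415 ppm.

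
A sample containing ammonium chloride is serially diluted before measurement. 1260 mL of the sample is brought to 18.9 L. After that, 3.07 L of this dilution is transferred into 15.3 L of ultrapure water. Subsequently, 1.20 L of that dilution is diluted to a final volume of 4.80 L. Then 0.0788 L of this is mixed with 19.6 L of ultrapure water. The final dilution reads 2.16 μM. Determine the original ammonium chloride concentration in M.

0.194 M

Overall dilution factor = 15 × 5.984 × 4 × 249.7 = 8.97 × 10⁴.
Original = 2.16 μM × 8.97 × 10⁴ = 1.94 × 10⁵ μM = 0.194 M.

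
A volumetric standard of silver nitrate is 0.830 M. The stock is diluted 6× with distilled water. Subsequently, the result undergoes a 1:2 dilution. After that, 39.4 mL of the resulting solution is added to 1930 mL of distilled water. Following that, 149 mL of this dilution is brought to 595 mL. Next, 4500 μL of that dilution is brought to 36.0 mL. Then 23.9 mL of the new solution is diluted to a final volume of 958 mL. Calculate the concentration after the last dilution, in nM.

1080 nM

Overall dilution factor = 6 × 2 × 49.98 × 3.993 × 8 × 40.08 = 7.68 × 10⁵.
0.830 M / 7.68 × 10⁵ = 1.08 × 10⁻⁶ M = 1080 nM.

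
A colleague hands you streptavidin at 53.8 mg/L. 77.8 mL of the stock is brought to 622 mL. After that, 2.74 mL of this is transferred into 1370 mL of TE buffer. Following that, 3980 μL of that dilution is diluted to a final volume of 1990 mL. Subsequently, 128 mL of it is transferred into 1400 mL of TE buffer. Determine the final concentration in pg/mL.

Overall dilution factor = 7.995 × 501 × 500 × 11.94 = 2.39 × 10⁷.
53.8 mg/L / 2.39 × 10⁷ = 2.25 × 10⁻⁶ mg/L = 2.25 pg/mL.

2.25 pg/mL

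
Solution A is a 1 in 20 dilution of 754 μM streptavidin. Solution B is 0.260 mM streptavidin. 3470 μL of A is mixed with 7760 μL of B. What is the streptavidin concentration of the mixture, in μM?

C_A = 754 μM / 20 = 37.7 μM.
C_B = 0.260 mM = 260 μM.
C_mix = (C_A·V_A + C_B·V_B)/(V_A + V_B) = (37.7×3470 + 260×7760) / 11230 = 191 μM.

191 μM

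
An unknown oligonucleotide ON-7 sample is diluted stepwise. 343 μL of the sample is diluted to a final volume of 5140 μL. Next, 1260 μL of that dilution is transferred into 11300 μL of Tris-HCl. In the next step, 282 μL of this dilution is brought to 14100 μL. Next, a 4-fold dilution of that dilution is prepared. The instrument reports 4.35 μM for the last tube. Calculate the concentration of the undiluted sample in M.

0.130 M

Overall dilution factor = 14.99 × 9.968 × 50 × 4 = 2.99 × 10⁴.
Original = 4.35 μM × 2.99 × 10⁴ = 1.30 × 10⁵ μM = 0.130 M.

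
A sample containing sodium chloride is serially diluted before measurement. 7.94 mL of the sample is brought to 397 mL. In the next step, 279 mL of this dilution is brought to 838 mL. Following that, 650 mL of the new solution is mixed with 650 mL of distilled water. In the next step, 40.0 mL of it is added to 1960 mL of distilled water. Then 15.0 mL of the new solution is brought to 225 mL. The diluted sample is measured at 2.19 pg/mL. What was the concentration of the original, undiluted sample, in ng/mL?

493 ng/mL

Overall dilution factor = 50 × 3.004 × 2 × 50 × 15 = 2.25 × 10⁵.
Original = 2.19 pg/mL × 2.25 × 10⁵ = 4.93 × 10⁵ pg/mL = 493 ng/mL.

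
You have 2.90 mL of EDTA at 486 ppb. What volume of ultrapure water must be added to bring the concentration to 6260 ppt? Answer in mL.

6260 ppt = 6.26 ppb.
V₂ = C₁V₁/C₂ = 486 × 2.90 / 6.26 = 225 mL.
Diluent to add = V₂ − V₁ = 225 − 2.90 = 222 mL.

222 mL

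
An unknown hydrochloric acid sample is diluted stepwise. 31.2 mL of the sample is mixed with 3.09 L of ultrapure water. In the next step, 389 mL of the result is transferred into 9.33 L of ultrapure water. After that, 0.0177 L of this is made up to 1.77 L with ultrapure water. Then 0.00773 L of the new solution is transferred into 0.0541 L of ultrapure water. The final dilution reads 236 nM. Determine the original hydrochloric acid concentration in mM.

472 mM

Overall dilution factor = 100.0 × 24.98 × 100 × 7.999 = 2.00 × 10⁶.
Original = 236 nM × 2.00 × 10⁶ = 4.72 × 10⁸ nM = 472 mM.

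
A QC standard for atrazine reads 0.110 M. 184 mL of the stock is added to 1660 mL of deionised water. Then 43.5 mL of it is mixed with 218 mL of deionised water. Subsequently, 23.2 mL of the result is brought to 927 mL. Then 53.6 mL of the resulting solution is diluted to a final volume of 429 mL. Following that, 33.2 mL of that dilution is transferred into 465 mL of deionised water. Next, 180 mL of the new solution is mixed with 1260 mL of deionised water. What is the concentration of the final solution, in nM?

Overall dilution factor = 10.02 × 6.011 × 39.96 × 8.004 × 15.01 × 8 = 2.31 × 10⁶.
0.110 M / 2.31 × 10⁶ = 4.76 × 10⁻⁸ M = 47.6 nM.

47.6 nM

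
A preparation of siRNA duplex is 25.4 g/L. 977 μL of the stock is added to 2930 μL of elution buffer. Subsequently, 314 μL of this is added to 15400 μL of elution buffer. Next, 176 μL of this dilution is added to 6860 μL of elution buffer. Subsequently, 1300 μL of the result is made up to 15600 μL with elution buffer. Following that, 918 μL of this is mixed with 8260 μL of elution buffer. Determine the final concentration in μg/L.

26.5 μg/L

Overall dilution factor = 3.999 × 50.04 × 39.98 × 12 × 9.998 = 9.60 × 10⁵.
25.4 g/L / 9.60 × 10⁵ = 2.65 × 10⁻⁵ g/L = 26.5 μg/L.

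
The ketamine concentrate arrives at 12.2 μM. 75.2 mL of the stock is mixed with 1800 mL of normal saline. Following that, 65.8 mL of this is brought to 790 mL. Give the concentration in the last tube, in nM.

40.8 nM

Overall dilution factor = 24.94 × 12.01 = 299.
12.2 μM / 299 = 0.0408 μM = 40.8 nM.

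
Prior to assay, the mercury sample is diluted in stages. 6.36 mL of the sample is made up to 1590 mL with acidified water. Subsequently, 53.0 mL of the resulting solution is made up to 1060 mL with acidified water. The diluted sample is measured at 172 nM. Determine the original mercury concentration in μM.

Overall dilution factor = 250 × 20 = 5000.
Original = 172 nM × 5000 = 8.60 × 10⁵ nM = 860 μM.

860 μM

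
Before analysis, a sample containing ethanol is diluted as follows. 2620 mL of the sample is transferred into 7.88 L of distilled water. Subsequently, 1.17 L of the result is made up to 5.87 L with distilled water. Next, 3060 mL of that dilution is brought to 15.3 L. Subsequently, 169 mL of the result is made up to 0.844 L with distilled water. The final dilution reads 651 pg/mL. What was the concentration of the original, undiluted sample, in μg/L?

Overall dilution factor = 4.008 × 5.017 × 5 × 4.994 = 502.
Original = 651 pg/mL × 502 = 3.27 × 10⁵ pg/mL = 327 μg/L.

327 μg/L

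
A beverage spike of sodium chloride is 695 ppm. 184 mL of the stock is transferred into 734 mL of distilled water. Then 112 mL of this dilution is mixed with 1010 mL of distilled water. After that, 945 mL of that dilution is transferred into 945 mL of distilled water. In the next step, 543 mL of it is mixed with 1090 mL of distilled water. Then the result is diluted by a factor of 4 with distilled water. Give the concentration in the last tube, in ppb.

Overall dilution factor = 4.989 × 10.02 × 2 × 3.007 × 4 = 1202.
695 ppm / 1202 = 0.578 ppm = 578 ppb.

578 ppb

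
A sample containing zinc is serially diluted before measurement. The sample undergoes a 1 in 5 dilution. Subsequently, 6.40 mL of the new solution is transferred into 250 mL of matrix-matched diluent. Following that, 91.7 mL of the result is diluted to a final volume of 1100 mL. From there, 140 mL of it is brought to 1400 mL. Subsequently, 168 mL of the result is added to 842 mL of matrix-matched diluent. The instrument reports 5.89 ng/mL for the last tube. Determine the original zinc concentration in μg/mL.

Overall dilution factor = 5 × 40.06 × 12.00 × 10 × 6.012 = 1.44 × 10⁵.
Original = 5.89 ng/mL × 1.44 × 10⁵ = 8.51 × 10⁵ ng/mL = 851 μg/mL.

851 μg/mL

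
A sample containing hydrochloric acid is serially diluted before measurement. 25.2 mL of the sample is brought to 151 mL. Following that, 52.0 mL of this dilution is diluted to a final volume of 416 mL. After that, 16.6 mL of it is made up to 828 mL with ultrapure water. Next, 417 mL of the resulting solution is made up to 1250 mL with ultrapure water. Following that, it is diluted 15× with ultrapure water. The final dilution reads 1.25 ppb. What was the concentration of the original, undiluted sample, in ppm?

Overall dilution factor = 5.992 × 8 × 49.88 × 2.998 × 15 = 1.08 × 10⁵.
Original = 1.25 ppb × 1.08 × 10⁵ = 1.34 × 10⁵ ppb = 134 ppm.

134 ppm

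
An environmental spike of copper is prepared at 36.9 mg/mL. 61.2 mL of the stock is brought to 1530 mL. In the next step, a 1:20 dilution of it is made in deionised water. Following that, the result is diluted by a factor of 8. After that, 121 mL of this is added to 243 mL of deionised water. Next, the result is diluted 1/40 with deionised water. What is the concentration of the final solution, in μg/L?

76.7 μg/L

Overall dilution factor = 25 × 20 × 8 × 3.008 × 40 = 4.81 × 10⁵.
36.9 mg/mL / 4.81 × 10⁵ = 7.67 × 10⁻⁵ mg/mL = 76.7 μg/L.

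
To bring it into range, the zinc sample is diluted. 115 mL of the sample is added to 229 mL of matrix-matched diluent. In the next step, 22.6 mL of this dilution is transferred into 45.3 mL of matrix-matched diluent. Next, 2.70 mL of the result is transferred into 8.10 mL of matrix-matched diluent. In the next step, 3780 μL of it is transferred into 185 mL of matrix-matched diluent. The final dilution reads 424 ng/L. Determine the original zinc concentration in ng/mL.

Overall dilution factor = 2.991 × 3.004 × 4 × 49.94 = 1795.
Original = 424 ng/L × 1795 = 7.61 × 10⁵ ng/L = 761 ng/mL.

761 ng/mL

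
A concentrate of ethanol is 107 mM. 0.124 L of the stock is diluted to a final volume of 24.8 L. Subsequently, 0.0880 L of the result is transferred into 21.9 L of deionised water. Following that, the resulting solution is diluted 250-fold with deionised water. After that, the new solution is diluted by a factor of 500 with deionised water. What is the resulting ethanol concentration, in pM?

17.1 pM

Overall dilution factor = 200 × 249.9 × 250 × 500 = 6.25 × 10⁹.
107 mM / 6.25 × 10⁹ = 1.71 × 10⁻⁸ mM = 17.1 pM.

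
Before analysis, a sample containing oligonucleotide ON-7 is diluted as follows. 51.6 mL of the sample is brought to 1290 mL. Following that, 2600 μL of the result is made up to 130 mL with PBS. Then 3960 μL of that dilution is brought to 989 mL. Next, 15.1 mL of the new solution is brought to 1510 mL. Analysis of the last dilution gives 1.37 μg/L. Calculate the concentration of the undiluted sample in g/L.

Overall dilution factor = 25 × 50 × 249.7 × 100 = 3.12 × 10⁷.
Original = 1.37 μg/L × 3.12 × 10⁷ = 4.28 × 10⁷ μg/L = 42.8 g/L.

42.8 g/L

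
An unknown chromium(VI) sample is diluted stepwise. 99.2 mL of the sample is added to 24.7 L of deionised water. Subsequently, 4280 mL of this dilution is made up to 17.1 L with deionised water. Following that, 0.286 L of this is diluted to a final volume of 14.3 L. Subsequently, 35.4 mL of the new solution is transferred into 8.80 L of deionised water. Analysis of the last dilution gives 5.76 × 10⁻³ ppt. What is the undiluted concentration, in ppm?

0.0718 ppm

Overall dilution factor = 250.0 × 3.995 × 50 × 249.6 = 1.25 × 10⁷.
Original = 5.76 × 10⁻³ ppt × 1.25 × 10⁷ = 7.18 × 10⁴ ppt = 0.0718 ppm.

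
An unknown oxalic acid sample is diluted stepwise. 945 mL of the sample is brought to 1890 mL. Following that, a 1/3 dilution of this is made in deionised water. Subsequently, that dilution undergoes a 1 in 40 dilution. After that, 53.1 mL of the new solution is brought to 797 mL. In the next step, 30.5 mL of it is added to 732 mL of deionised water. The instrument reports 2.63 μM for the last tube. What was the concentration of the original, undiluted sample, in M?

Overall dilution factor = 2 × 3 × 40 × 15.01 × 25 = 9.01 × 10⁴.
Original = 2.63 μM × 9.01 × 10⁴ = 2.37 × 10⁵ μM = 0.237 M.

0.237 M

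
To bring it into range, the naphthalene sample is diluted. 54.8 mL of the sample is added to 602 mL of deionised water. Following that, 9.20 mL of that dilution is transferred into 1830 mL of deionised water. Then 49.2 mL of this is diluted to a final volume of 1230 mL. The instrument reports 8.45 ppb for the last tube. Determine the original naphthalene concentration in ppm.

506 ppm

Overall dilution factor = 11.99 × 199.9 × 25 = 5.99 × 10⁴.
Original = 8.45 ppb × 5.99 × 10⁴ = 5.06 × 10⁵ ppb = 506 ppm.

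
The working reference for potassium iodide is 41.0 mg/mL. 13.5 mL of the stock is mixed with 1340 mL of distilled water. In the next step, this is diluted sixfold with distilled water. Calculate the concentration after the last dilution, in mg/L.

68.2 mg/L

Overall dilution factor = 100.3 × 6 = 602.
41.0 mg/mL / 602 = 0.0682 mg/mL = 68.2 mg/L.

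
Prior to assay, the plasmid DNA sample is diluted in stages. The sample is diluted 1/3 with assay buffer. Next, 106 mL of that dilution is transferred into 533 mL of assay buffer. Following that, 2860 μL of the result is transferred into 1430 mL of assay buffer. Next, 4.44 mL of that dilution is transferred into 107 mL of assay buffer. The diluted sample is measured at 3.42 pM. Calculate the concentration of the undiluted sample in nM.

778 nM

Overall dilution factor = 3 × 6.028 × 501 × 25.10 = 2.27 × 10⁵.
Original = 3.42 pM × 2.27 × 10⁵ = 7.78 × 10⁵ pM = 778 nM.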